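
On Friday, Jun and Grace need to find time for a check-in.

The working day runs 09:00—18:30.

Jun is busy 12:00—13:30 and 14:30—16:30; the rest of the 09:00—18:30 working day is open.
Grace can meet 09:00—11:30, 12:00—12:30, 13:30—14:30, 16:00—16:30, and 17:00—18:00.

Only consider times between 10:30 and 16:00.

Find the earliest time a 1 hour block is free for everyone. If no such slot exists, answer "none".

Jun free within 09:00–18:30: 09:00–12:00, 13:30–14:30, 16:30–18:30.
Jun ∩ Grace: 09:00–11:30, 13:30–14:30, 17:00–18:00.
Restricted to 10:30–16:00: 10:30–11:30, 13:30–14:30.
Windows ≥ 60 min: 10:30–11:30, 13:30–14:30.
Earliest such window starts at 10:30.

10:30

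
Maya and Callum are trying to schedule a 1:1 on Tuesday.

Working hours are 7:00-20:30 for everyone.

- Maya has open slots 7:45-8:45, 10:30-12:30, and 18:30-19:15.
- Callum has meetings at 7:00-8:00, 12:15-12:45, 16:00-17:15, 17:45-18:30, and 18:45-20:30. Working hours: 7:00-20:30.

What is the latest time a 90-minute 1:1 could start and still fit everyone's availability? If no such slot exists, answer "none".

10:45

Callum free within 07:00–20:30: 08:00–12:15, 12:45–16:00, 17:15–17:45, 18:30–18:45.
Maya ∩ Callum: 08:00–08:45, 10:30–12:15, 18:30–18:45.
Windows ≥ 90 min: 10:30–12:15.
Latest start in the last window 10:30–12:15 is 12:15 − 90 min = 10:45.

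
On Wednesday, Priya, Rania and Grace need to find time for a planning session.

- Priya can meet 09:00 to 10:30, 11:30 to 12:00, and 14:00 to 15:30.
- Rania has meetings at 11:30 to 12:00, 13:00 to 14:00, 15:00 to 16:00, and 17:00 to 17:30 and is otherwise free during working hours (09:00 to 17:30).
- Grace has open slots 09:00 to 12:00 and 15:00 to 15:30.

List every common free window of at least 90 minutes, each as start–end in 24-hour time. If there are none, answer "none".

Rania free within 09:00–17:30: 09:00–11:30, 12:00–13:00, 14:00–15:00, 16:00–17:00.
Priya ∩ Rania: 09:00–10:30, 14:00–15:00.
Priya ∩ Rania ∩ Grace: 09:00–10:30.
Windows ≥ 90 min: 09:00–10:30.

09:00–10:30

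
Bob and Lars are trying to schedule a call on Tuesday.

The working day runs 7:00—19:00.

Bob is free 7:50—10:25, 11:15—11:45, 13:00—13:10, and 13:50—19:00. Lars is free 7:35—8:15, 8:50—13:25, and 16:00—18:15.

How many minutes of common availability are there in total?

Bob ∩ Lars: 07:50–08:15, 08:50–10:25, 11:15–11:45, 13:00–13:10, 16:00–18:15.
Total common minutes: 25 + 95 + 30 + 10 + 135 = 295.

295 minutes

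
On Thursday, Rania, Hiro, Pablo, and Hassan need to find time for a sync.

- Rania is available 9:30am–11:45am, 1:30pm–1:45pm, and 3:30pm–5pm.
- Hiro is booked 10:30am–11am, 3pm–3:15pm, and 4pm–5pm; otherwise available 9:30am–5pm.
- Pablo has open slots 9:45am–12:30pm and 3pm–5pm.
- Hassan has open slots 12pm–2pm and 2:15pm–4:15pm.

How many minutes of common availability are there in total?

30 minutes

Hiro free within 09:30–17:00: 09:30–10:30, 11:00–15:00, 15:15–16:00.
Rania ∩ Hiro: 09:30–10:30, 11:00–11:45, 13:30–13:45, 15:30–16:00.
Rania ∩ Hiro ∩ Pablo: 09:45–10:30, 11:00–11:45, 15:30–16:00.
Rania ∩ Hiro ∩ Pablo ∩ Hassan: 15:30–16:00.
Total common minutes: 30.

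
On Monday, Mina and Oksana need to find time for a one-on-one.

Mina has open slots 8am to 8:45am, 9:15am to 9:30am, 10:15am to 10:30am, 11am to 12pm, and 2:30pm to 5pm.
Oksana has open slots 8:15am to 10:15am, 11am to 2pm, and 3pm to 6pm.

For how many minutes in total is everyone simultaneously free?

Mina ∩ Oksana: 08:15–08:45, 09:15–09:30, 11:00–12:00, 15:00–17:00.
Total common minutes: 30 + 15 + 60 + 120 = 225.

225 minutes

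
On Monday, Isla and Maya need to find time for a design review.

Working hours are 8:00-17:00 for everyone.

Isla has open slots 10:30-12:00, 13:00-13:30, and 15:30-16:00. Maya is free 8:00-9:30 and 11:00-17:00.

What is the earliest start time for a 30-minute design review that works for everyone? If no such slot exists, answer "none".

11:00

Isla ∩ Maya: 11:00–12:00, 13:00–13:30, 15:30–16:00.
Windows ≥ 30 min: 11:00–12:00, 13:00–13:30, 15:30–16:00.
Earliest such window starts at 11:00.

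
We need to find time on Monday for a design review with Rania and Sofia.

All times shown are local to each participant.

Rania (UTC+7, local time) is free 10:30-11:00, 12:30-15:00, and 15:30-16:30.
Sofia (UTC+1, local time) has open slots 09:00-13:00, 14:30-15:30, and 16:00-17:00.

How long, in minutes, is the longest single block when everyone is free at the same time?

60 minutes

Rania → UTC: 03:30–04:00, 05:30–08:00, 08:30–09:30.
Sofia → UTC: 08:00–12:00, 13:30–14:30, 15:00–16:00.
Rania ∩ Sofia: 08:30–09:30.
Single common window of 60 minutes.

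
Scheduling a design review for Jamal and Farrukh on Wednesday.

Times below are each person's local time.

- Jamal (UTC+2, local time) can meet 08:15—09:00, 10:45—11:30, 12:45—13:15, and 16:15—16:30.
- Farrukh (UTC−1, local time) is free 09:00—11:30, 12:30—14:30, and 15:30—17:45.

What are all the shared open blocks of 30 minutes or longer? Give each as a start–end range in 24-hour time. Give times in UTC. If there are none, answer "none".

10:45–11:15

Jamal → UTC: 06:15–07:00, 08:45–09:30, 10:45–11:15, 14:15–14:30.
Farrukh → UTC: 10:00–12:30, 13:30–15:30, 16:30–18:45.
Jamal ∩ Farrukh: 10:45–11:15, 14:15–14:30.
Windows ≥ 30 min: 10:45–11:15.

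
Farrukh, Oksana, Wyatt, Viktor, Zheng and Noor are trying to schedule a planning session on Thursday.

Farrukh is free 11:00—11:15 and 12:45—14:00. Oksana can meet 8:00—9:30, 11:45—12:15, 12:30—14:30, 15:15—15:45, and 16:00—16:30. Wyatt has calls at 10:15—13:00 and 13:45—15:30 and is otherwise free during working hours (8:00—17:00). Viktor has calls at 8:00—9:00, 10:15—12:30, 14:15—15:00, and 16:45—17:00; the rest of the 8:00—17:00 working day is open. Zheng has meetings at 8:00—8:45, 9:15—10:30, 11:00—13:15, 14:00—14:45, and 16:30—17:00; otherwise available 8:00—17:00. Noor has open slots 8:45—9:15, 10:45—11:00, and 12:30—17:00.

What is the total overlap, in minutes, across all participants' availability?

30 minutes

Wyatt free within 08:00–17:00: 08:00–10:15, 13:00–13:45, 15:30–17:00.
Viktor free within 08:00–17:00: 09:00–10:15, 12:30–14:15, 15:00–16:45.
Zheng free within 08:00–17:00: 08:45–09:15, 10:30–11:00, 13:15–14:00, 14:45–16:30.
Farrukh ∩ Oksana: 12:45–14:00.
Farrukh ∩ Oksana ∩ Wyatt: 13:00–13:45.
Farrukh ∩ Oksana ∩ Wyatt ∩ Viktor: 13:00–13:45.
Farrukh ∩ Oksana ∩ Wyatt ∩ Viktor ∩ Zheng: 13:15–13:45.
Farrukh ∩ Oksana ∩ Wyatt ∩ Viktor ∩ Zheng ∩ Noor: 13:15–13:45.
Total common minutes: 30.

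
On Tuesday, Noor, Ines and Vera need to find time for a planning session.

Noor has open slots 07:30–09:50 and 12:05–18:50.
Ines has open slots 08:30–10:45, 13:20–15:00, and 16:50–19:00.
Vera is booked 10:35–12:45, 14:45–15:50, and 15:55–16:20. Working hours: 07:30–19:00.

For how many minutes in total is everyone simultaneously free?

Vera free within 07:30–19:00: 07:30–10:35, 12:45–14:45, 15:50–15:55, 16:20–19:00.
Noor ∩ Ines: 08:30–09:50, 13:20–15:00, 16:50–18:50.
Noor ∩ Ines ∩ Vera: 08:30–09:50, 13:20–14:45, 16:50–18:50.
Total common minutes: 80 + 85 + 120 = 285.

285 minutes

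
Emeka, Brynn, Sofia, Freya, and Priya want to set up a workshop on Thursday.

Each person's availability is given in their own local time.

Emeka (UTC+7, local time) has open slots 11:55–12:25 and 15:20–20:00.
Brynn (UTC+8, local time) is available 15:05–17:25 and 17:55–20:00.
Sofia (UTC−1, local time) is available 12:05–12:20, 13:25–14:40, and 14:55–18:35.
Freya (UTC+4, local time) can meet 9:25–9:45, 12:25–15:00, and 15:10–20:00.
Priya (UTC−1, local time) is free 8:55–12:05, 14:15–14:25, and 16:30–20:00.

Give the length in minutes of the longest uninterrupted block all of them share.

0 minutes

Emeka → UTC: 04:55–05:25, 08:20–13:00.
Brynn → UTC: 07:05–09:25, 09:55–12:00.
Sofia → UTC: 13:05–13:20, 14:25–15:40, 15:55–19:35.
Freya → UTC: 05:25–05:45, 08:25–11:00, 11:10–16:00.
Priya → UTC: 09:55–13:05, 15:15–15:25, 17:30–21:00.
Emeka ∩ Brynn: 08:20–09:25, 09:55–12:00.
Emeka ∩ Brynn ∩ Sofia: (none).
Emeka ∩ Brynn ∩ Sofia ∩ Freya: (none).
Emeka ∩ Brynn ∩ Sofia ∩ Freya ∩ Priya: (none).
No common window.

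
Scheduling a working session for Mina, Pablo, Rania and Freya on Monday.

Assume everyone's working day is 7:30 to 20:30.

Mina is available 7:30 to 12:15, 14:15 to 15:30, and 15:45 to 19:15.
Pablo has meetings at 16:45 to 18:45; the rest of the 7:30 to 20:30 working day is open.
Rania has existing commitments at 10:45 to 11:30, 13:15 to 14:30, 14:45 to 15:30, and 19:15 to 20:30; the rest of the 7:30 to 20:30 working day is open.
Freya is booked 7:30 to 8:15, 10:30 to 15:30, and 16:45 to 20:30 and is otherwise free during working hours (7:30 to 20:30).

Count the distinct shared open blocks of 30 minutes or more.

2

Pablo free within 07:30–20:30: 07:30–16:45, 18:45–20:30.
Rania free within 07:30–20:30: 07:30–10:45, 11:30–13:15, 14:30–14:45, 15:30–19:15.
Freya free within 07:30–20:30: 08:15–10:30, 15:30–16:45.
Mina ∩ Pablo: 07:30–12:15, 14:15–15:30, 15:45–16:45, 18:45–19:15.
Mina ∩ Pablo ∩ Rania: 07:30–10:45, 11:30–12:15, 14:30–14:45, 15:45–16:45, 18:45–19:15.
Mina ∩ Pablo ∩ Rania ∩ Freya: 08:15–10:30, 15:45–16:45.
Windows ≥ 30 min: 08:15–10:30, 15:45–16:45.
That's 2 windows.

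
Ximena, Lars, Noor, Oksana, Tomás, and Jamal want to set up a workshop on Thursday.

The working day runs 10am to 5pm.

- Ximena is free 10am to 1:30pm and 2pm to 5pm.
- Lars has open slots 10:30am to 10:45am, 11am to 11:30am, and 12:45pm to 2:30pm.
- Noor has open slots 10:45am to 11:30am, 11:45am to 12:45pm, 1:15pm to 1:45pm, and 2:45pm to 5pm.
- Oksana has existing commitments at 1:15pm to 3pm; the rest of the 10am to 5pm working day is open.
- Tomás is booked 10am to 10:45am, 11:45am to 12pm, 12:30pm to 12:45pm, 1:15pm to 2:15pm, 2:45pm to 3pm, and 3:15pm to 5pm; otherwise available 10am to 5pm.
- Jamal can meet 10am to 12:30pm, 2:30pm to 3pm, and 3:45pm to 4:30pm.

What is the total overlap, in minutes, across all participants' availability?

Oksana free within 10:00–17:00: 10:00–13:15, 15:00–17:00.
Tomás free within 10:00–17:00: 10:45–11:45, 12:00–12:30, 12:45–13:15, 14:15–14:45, 15:00–15:15.
Ximena ∩ Lars: 10:30–10:45, 11:00–11:30, 12:45–13:30, 14:00–14:30.
Ximena ∩ Lars ∩ Noor: 11:00–11:30, 13:15–13:30.
Ximena ∩ Lars ∩ Noor ∩ Oksana: 11:00–11:30.
Ximena ∩ Lars ∩ Noor ∩ Oksana ∩ Tomás: 11:00–11:30.
Ximena ∩ Lars ∩ Noor ∩ Oksana ∩ Tomás ∩ Jamal: 11:00–11:30.
Total common minutes: 30.

30 minutes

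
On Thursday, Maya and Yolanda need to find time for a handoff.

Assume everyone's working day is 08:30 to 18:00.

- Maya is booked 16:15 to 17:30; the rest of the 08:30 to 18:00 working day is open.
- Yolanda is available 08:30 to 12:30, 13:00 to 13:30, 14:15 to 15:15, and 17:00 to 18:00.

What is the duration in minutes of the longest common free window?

Maya free within 08:30–18:00: 08:30–16:15, 17:30–18:00.
Maya ∩ Yolanda: 08:30–12:30, 13:00–13:30, 14:15–15:15, 17:30–18:00.
Common window lengths: 240, 30, 60, 30 min; longest is 240.

240 minutes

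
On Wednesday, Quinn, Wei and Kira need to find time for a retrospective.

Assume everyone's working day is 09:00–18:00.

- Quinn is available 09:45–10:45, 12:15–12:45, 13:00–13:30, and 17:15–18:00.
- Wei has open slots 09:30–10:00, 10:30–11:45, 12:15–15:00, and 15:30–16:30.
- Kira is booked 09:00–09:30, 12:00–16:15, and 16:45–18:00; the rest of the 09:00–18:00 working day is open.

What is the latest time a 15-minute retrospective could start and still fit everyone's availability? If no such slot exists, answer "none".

Kira free within 09:00–18:00: 09:30–12:00, 16:15–16:45.
Quinn ∩ Wei: 09:45–10:00, 10:30–10:45, 12:15–12:45, 13:00–13:30.
Quinn ∩ Wei ∩ Kira: 09:45–10:00, 10:30–10:45.
Windows ≥ 15 min: 09:45–10:00, 10:30–10:45.
Latest start in the last window 10:30–10:45 is 10:45 − 15 min = 10:30.

10:30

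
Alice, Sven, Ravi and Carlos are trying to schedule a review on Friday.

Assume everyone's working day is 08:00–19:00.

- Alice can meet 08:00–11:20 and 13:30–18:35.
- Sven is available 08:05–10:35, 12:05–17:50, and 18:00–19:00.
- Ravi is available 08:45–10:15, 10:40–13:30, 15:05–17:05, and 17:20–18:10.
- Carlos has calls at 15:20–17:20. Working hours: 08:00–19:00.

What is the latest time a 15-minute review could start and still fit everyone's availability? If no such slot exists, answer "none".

Carlos free within 08:00–19:00: 08:00–15:20, 17:20–19:00.
Alice ∩ Sven: 08:05–10:35, 13:30–17:50, 18:00–18:35.
Alice ∩ Sven ∩ Ravi: 08:45–10:15, 15:05–17:05, 17:20–17:50, 18:00–18:10.
Alice ∩ Sven ∩ Ravi ∩ Carlos: 08:45–10:15, 15:05–15:20, 17:20–17:50, 18:00–18:10.
Windows ≥ 15 min: 08:45–10:15, 15:05–15:20, 17:20–17:50.
Latest start in the last window 17:20–17:50 is 17:50 − 15 min = 17:35.

17:35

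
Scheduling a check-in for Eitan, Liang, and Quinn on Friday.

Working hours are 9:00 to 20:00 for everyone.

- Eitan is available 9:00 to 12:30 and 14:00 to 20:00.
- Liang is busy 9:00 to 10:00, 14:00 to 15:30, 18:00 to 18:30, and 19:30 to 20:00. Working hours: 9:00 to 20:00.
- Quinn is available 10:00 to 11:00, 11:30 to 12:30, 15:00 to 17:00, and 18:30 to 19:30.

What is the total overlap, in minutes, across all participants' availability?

270 minutes

Liang free within 09:00–20:00: 10:00–14:00, 15:30–18:00, 18:30–19:30.
Eitan ∩ Liang: 10:00–12:30, 15:30–18:00, 18:30–19:30.
Eitan ∩ Liang ∩ Quinn: 10:00–11:00, 11:30–12:30, 15:30–17:00, 18:30–19:30.
Total common minutes: 60 + 60 + 90 + 60 = 270.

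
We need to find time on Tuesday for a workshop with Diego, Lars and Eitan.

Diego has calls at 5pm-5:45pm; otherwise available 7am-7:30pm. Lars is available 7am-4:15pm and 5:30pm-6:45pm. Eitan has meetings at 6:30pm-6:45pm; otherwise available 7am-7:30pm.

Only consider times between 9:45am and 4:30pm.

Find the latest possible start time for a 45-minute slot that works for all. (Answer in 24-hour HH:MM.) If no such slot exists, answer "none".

15:30

Diego free within 07:00–19:30: 07:00–17:00, 17:45–19:30.
Eitan free within 07:00–19:30: 07:00–18:30, 18:45–19:30.
Diego ∩ Lars: 07:00–16:15, 17:45–18:45.
Diego ∩ Lars ∩ Eitan: 07:00–16:15, 17:45–18:30.
Restricted to 09:45–16:30: 09:45–16:15.
Windows ≥ 45 min: 09:45–16:15.
Latest start in the last window 09:45–16:15 is 16:15 − 45 min = 15:30.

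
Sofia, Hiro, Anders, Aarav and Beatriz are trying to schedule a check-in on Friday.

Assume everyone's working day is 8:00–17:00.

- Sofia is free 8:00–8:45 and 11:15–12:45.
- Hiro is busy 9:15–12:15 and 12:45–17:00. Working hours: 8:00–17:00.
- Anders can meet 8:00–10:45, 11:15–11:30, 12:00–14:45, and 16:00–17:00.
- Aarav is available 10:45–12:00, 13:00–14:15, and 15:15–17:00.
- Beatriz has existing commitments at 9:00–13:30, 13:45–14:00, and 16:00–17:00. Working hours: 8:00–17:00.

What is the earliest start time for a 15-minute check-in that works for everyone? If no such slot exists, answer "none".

none

Hiro free within 08:00–17:00: 08:00–09:15, 12:15–12:45.
Beatriz free within 08:00–17:00: 08:00–09:00, 13:30–13:45, 14:00–16:00.
Sofia ∩ Hiro: 08:00–08:45, 12:15–12:45.
Sofia ∩ Hiro ∩ Anders: 08:00–08:45, 12:15–12:45.
Sofia ∩ Hiro ∩ Anders ∩ Aarav: (none).
Sofia ∩ Hiro ∩ Anders ∩ Aarav ∩ Beatriz: (none).
Windows ≥ 15 min: (none).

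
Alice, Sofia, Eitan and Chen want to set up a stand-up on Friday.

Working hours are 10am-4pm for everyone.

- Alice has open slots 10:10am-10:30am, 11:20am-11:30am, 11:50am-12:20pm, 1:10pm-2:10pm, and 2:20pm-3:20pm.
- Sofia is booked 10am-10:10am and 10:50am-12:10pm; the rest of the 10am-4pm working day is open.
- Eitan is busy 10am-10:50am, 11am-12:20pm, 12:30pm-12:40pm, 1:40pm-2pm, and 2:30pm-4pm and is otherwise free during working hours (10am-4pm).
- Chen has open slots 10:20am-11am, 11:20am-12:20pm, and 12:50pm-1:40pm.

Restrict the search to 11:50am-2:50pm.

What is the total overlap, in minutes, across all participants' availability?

30 minutes

Sofia free within 10:00–16:00: 10:10–10:50, 12:10–16:00.
Eitan free within 10:00–16:00: 10:50–11:00, 12:20–12:30, 12:40–13:40, 14:00–14:30.
Alice ∩ Sofia: 10:10–10:30, 12:10–12:20, 13:10–14:10, 14:20–15:20.
Alice ∩ Sofia ∩ Eitan: 13:10–13:40, 14:00–14:10, 14:20–14:30.
Alice ∩ Sofia ∩ Eitan ∩ Chen: 13:10–13:40.
Restricted to 11:50–14:50: 13:10–13:40.
Total common minutes: 30.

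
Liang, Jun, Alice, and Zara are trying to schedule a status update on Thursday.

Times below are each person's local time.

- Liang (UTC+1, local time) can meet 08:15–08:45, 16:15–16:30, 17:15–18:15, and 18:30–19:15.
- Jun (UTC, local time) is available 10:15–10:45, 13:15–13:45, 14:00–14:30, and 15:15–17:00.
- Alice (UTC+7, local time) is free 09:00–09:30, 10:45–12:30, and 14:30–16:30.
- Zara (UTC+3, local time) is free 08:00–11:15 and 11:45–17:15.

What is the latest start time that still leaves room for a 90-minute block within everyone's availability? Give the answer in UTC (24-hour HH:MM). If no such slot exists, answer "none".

none

Liang → UTC: 07:15–07:45, 15:15–15:30, 16:15–17:15, 17:30–18:15.
Jun → UTC: 10:15–10:45, 13:15–13:45, 14:00–14:30, 15:15–17:00.
Alice → UTC: 02:00–02:30, 03:45–05:30, 07:30–09:30.
Zara → UTC: 05:00–08:15, 08:45–14:15.
Liang ∩ Jun: 15:15–15:30, 16:15–17:00.
Liang ∩ Jun ∩ Alice: (none).
Liang ∩ Jun ∩ Alice ∩ Zara: (none).
Windows ≥ 90 min: (none).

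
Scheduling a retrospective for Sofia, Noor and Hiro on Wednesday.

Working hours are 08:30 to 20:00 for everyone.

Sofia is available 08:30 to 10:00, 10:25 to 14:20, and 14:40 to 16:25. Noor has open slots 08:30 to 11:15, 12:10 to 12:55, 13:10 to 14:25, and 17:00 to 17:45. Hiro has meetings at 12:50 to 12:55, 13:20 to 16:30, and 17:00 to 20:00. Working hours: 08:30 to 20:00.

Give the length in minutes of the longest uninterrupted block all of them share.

90 minutes

Hiro free within 08:30–20:00: 08:30–12:50, 12:55–13:20, 16:30–17:00.
Sofia ∩ Noor: 08:30–10:00, 10:25–11:15, 12:10–12:55, 13:10–14:20.
Sofia ∩ Noor ∩ Hiro: 08:30–10:00, 10:25–11:15, 12:10–12:50, 13:10–13:20.
Common window lengths: 90, 50, 40, 10 min; longest is 90.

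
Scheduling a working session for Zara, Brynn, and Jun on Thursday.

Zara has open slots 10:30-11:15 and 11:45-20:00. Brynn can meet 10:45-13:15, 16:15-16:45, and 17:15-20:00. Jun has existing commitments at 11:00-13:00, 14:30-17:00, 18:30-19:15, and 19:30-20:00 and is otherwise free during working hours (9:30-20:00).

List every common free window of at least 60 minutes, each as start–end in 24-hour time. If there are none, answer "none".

Jun free within 09:30–20:00: 09:30–11:00, 13:00–14:30, 17:00–18:30, 19:15–19:30.
Zara ∩ Brynn: 10:45–11:15, 11:45–13:15, 16:15–16:45, 17:15–20:00.
Zara ∩ Brynn ∩ Jun: 10:45–11:00, 13:00–13:15, 17:15–18:30, 19:15–19:30.
Windows ≥ 60 min: 17:15–18:30.

17:15–18:30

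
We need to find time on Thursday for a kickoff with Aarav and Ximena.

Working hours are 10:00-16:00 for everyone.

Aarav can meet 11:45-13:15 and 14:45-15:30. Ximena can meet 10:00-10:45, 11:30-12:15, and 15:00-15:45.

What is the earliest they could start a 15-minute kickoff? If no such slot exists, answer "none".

11:45

Aarav ∩ Ximena: 11:45–12:15, 15:00–15:30.
Windows ≥ 15 min: 11:45–12:15, 15:00–15:30.
Earliest such window starts at 11:45.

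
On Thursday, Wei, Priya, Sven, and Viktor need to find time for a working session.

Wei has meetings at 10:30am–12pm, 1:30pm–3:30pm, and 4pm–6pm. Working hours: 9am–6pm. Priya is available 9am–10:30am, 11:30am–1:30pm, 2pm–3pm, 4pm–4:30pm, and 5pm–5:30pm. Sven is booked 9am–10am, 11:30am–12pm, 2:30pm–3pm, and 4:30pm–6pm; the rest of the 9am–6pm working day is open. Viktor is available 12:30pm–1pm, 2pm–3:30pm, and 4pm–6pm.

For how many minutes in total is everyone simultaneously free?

30 minutes

Wei free within 09:00–18:00: 09:00–10:30, 12:00–13:30, 15:30–16:00.
Sven free within 09:00–18:00: 10:00–11:30, 12:00–14:30, 15:00–16:30.
Wei ∩ Priya: 09:00–10:30, 12:00–13:30.
Wei ∩ Priya ∩ Sven: 10:00–10:30, 12:00–13:30.
Wei ∩ Priya ∩ Sven ∩ Viktor: 12:30–13:00.
Total common minutes: 30.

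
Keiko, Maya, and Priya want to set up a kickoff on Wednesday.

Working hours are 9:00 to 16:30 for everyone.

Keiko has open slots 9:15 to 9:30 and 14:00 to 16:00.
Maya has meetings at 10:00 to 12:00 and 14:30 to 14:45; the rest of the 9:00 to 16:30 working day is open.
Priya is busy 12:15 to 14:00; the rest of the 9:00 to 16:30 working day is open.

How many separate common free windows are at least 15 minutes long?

3

Maya free within 09:00–16:30: 09:00–10:00, 12:00–14:30, 14:45–16:30.
Priya free within 09:00–16:30: 09:00–12:15, 14:00–16:30.
Keiko ∩ Maya: 09:15–09:30, 14:00–14:30, 14:45–16:00.
Keiko ∩ Maya ∩ Priya: 09:15–09:30, 14:00–14:30, 14:45–16:00.
Windows ≥ 15 min: 09:15–09:30, 14:00–14:30, 14:45–16:00.
That's 3 windows.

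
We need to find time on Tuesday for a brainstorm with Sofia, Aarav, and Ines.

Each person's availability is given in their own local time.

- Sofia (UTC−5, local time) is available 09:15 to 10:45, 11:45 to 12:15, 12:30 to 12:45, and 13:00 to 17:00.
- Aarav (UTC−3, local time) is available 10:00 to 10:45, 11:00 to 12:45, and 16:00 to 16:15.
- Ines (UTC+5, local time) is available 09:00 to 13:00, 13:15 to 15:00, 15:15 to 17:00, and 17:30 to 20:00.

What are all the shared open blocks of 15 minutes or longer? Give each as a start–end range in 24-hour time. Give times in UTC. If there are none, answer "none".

14:15–15:00

Sofia → UTC: 14:15–15:45, 16:45–17:15, 17:30–17:45, 18:00–22:00.
Aarav → UTC: 13:00–13:45, 14:00–15:45, 19:00–19:15.
Ines → UTC: 04:00–08:00, 08:15–10:00, 10:15–12:00, 12:30–15:00.
Sofia ∩ Aarav: 14:15–15:45, 19:00–19:15.
Sofia ∩ Aarav ∩ Ines: 14:15–15:00.
Windows ≥ 15 min: 14:15–15:00.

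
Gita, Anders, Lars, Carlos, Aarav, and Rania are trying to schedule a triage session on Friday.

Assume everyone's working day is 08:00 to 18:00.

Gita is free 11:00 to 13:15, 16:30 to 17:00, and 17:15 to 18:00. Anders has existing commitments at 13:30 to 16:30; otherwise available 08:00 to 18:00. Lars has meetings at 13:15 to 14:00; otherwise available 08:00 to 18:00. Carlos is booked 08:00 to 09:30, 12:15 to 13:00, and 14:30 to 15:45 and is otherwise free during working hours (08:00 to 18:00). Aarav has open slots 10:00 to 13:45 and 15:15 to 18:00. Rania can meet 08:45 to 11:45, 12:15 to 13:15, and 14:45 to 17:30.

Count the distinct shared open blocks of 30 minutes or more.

2

Anders free within 08:00–18:00: 08:00–13:30, 16:30–18:00.
Lars free within 08:00–18:00: 08:00–13:15, 14:00–18:00.
Carlos free within 08:00–18:00: 09:30–12:15, 13:00–14:30, 15:45–18:00.
Gita ∩ Anders: 11:00–13:15, 16:30–17:00, 17:15–18:00.
Gita ∩ Anders ∩ Lars: 11:00–13:15, 16:30–17:00, 17:15–18:00.
Gita ∩ Anders ∩ Lars ∩ Carlos: 11:00–12:15, 13:00–13:15, 16:30–17:00, 17:15–18:00.
Gita ∩ Anders ∩ Lars ∩ Carlos ∩ Aarav: 11:00–12:15, 13:00–13:15, 16:30–17:00, 17:15–18:00.
Gita ∩ Anders ∩ Lars ∩ Carlos ∩ Aarav ∩ Rania: 11:00–11:45, 13:00–13:15, 16:30–17:00, 17:15–17:30.
Windows ≥ 30 min: 11:00–11:45, 16:30–17:00.
That's 2 windows.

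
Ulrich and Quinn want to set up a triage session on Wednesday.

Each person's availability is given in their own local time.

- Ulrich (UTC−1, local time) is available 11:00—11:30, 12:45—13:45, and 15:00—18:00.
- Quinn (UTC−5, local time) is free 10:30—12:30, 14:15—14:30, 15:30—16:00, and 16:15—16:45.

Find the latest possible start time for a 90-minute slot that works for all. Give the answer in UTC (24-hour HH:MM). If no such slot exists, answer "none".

16:00

Ulrich → UTC: 12:00–12:30, 13:45–14:45, 16:00–19:00.
Quinn → UTC: 15:30–17:30, 19:15–19:30, 20:30–21:00, 21:15–21:45.
Ulrich ∩ Quinn: 16:00–17:30.
Windows ≥ 90 min: 16:00–17:30.
Latest start in the last window 16:00–17:30 is 17:30 − 90 min = 16:00.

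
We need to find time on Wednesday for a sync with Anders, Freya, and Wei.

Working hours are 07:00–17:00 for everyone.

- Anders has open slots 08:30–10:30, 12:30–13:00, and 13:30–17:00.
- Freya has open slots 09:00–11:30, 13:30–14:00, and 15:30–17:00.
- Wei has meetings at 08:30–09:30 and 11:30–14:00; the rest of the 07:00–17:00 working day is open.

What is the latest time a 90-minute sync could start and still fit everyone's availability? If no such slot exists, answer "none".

15:30

Wei free within 07:00–17:00: 07:00–08:30, 09:30–11:30, 14:00–17:00.
Anders ∩ Freya: 09:00–10:30, 13:30–14:00, 15:30–17:00.
Anders ∩ Freya ∩ Wei: 09:30–10:30, 15:30–17:00.
Windows ≥ 90 min: 15:30–17:00.
Latest start in the last window 15:30–17:00 is 17:00 − 90 min = 15:30.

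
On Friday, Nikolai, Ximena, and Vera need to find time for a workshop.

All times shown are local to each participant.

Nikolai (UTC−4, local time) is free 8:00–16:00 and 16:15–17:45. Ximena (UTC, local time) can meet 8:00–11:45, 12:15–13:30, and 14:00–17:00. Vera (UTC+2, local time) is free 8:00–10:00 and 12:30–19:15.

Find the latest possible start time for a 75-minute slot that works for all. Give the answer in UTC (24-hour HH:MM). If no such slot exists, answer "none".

15:45

Nikolai → UTC: 12:00–20:00, 20:15–21:45.
Ximena → UTC: 08:00–11:45, 12:15–13:30, 14:00–17:00.
Vera → UTC: 06:00–08:00, 10:30–17:15.
Nikolai ∩ Ximena: 12:15–13:30, 14:00–17:00.
Nikolai ∩ Ximena ∩ Vera: 12:15–13:30, 14:00–17:00.
Windows ≥ 75 min: 12:15–13:30, 14:00–17:00.
Latest start in the last window 14:00–17:00 is 17:00 − 75 min = 15:45.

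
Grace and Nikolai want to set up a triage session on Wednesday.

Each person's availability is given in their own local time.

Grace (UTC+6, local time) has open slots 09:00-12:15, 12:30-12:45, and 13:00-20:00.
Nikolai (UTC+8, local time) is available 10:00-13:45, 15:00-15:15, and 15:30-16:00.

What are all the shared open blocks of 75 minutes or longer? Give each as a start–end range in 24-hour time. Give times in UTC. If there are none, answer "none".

Grace → UTC: 03:00–06:15, 06:30–06:45, 07:00–14:00.
Nikolai → UTC: 02:00–05:45, 07:00–07:15, 07:30–08:00.
Grace ∩ Nikolai: 03:00–05:45, 07:00–07:15, 07:30–08:00.
Windows ≥ 75 min: 03:00–05:45.

03:00–05:45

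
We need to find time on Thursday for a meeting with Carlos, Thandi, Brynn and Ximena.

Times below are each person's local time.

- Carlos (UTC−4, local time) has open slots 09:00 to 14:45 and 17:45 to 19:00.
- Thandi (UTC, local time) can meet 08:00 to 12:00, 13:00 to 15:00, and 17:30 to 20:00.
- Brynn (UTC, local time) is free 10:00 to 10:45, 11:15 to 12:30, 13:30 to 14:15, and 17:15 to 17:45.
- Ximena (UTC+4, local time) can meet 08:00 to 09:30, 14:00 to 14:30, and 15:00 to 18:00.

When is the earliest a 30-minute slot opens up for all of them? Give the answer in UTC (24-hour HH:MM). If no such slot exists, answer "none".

Carlos → UTC: 13:00–18:45, 21:45–23:00.
Thandi → UTC: 08:00–12:00, 13:00–15:00, 17:30–20:00.
Brynn → UTC: 10:00–10:45, 11:15–12:30, 13:30–14:15, 17:15–17:45.
Ximena → UTC: 04:00–05:30, 10:00–10:30, 11:00–14:00.
Carlos ∩ Thandi: 13:00–15:00, 17:30–18:45.
Carlos ∩ Thandi ∩ Brynn: 13:30–14:15, 17:30–17:45.
Carlos ∩ Thandi ∩ Brynn ∩ Ximena: 13:30–14:00.
Windows ≥ 30 min: 13:30–14:00.
Earliest such window starts at 13:30.

13:30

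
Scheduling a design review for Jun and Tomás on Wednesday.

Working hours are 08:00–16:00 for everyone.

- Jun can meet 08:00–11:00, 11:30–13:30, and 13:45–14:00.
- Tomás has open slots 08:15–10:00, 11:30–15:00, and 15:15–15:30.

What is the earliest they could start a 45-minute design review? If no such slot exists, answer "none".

Jun ∩ Tomás: 08:15–10:00, 11:30–13:30, 13:45–14:00.
Windows ≥ 45 min: 08:15–10:00, 11:30–13:30.
Earliest such window starts at 08:15.

08:15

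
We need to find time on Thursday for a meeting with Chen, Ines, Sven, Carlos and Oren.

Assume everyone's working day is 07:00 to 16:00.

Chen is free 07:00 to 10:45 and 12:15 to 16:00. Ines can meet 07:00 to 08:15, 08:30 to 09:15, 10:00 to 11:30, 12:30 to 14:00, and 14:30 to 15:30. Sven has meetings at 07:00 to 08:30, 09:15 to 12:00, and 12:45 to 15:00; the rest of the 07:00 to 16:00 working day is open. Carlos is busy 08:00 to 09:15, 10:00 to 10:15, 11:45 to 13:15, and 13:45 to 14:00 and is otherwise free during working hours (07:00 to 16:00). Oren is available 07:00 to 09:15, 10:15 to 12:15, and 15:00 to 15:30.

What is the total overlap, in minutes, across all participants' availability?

Sven free within 07:00–16:00: 08:30–09:15, 12:00–12:45, 15:00–16:00.
Carlos free within 07:00–16:00: 07:00–08:00, 09:15–10:00, 10:15–11:45, 13:15–13:45, 14:00–16:00.
Chen ∩ Ines: 07:00–08:15, 08:30–09:15, 10:00–10:45, 12:30–14:00, 14:30–15:30.
Chen ∩ Ines ∩ Sven: 08:30–09:15, 12:30–12:45, 15:00–15:30.
Chen ∩ Ines ∩ Sven ∩ Carlos: 15:00–15:30.
Chen ∩ Ines ∩ Sven ∩ Carlos ∩ Oren: 15:00–15:30.
Total common minutes: 30.

30 minutes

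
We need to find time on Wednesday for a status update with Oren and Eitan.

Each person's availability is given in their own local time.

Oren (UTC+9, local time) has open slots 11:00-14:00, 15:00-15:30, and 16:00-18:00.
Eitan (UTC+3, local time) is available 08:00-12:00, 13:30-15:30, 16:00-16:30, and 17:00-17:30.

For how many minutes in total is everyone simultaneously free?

Oren → UTC: 02:00–05:00, 06:00–06:30, 07:00–09:00.
Eitan → UTC: 05:00–09:00, 10:30–12:30, 13:00–13:30, 14:00–14:30.
Oren ∩ Eitan: 06:00–06:30, 07:00–09:00.
Total common minutes: 30 + 120 = 150.

150 minutes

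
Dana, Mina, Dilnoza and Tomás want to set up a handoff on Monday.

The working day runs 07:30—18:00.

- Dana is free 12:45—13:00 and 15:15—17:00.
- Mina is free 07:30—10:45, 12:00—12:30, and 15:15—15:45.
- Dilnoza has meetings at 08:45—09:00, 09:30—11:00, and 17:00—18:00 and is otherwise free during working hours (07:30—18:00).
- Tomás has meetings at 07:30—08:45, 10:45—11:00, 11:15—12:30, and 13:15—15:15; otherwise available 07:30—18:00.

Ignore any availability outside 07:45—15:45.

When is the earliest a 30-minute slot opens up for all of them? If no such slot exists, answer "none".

15:15

Dilnoza free within 07:30–18:00: 07:30–08:45, 09:00–09:30, 11:00–17:00.
Tomás free within 07:30–18:00: 08:45–10:45, 11:00–11:15, 12:30–13:15, 15:15–18:00.
Dana ∩ Mina: 15:15–15:45.
Dana ∩ Mina ∩ Dilnoza: 15:15–15:45.
Dana ∩ Mina ∩ Dilnoza ∩ Tomás: 15:15–15:45.
Restricted to 07:45–15:45: 15:15–15:45.
Windows ≥ 30 min: 15:15–15:45.
Earliest such window starts at 15:15.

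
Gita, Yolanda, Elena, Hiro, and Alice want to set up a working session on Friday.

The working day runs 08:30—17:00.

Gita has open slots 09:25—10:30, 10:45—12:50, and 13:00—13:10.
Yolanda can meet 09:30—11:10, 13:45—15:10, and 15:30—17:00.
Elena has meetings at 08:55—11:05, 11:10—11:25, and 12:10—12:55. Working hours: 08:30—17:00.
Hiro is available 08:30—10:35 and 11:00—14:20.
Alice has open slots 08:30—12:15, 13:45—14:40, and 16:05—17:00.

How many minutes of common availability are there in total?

5 minutes

Elena free within 08:30–17:00: 08:30–08:55, 11:05–11:10, 11:25–12:10, 12:55–17:00.
Gita ∩ Yolanda: 09:30–10:30, 10:45–11:10.
Gita ∩ Yolanda ∩ Elena: 11:05–11:10.
Gita ∩ Yolanda ∩ Elena ∩ Hiro: 11:05–11:10.
Gita ∩ Yolanda ∩ Elena ∩ Hiro ∩ Alice: 11:05–11:10.
Total common minutes: 5.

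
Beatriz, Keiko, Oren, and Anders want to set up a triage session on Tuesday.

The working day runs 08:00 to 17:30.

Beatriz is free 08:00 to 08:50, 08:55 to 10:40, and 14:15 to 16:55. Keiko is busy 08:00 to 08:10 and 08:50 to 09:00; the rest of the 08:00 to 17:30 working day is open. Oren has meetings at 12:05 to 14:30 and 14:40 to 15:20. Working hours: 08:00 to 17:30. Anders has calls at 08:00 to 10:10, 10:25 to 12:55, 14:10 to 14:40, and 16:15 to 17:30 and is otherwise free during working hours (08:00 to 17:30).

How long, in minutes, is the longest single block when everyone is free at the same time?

55 minutes

Keiko free within 08:00–17:30: 08:10–08:50, 09:00–17:30.
Oren free within 08:00–17:30: 08:00–12:05, 14:30–14:40, 15:20–17:30.
Anders free within 08:00–17:30: 10:10–10:25, 12:55–14:10, 14:40–16:15.
Beatriz ∩ Keiko: 08:10–08:50, 09:00–10:40, 14:15–16:55.
Beatriz ∩ Keiko ∩ Oren: 08:10–08:50, 09:00–10:40, 14:30–14:40, 15:20–16:55.
Beatriz ∩ Keiko ∩ Oren ∩ Anders: 10:10–10:25, 15:20–16:15.
Common window lengths: 15, 55 min; longest is 55.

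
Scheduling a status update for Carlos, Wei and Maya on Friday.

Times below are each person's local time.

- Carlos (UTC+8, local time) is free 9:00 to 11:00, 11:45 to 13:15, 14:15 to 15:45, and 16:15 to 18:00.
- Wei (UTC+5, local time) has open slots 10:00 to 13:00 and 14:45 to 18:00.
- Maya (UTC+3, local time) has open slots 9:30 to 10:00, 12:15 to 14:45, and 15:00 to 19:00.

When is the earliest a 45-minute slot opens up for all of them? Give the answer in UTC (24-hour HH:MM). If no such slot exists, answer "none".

Carlos → UTC: 01:00–03:00, 03:45–05:15, 06:15–07:45, 08:15–10:00.
Wei → UTC: 05:00–08:00, 09:45–13:00.
Maya → UTC: 06:30–07:00, 09:15–11:45, 12:00–16:00.
Carlos ∩ Wei: 05:00–05:15, 06:15–07:45, 09:45–10:00.
Carlos ∩ Wei ∩ Maya: 06:30–07:00, 09:45–10:00.
Windows ≥ 45 min: (none).

none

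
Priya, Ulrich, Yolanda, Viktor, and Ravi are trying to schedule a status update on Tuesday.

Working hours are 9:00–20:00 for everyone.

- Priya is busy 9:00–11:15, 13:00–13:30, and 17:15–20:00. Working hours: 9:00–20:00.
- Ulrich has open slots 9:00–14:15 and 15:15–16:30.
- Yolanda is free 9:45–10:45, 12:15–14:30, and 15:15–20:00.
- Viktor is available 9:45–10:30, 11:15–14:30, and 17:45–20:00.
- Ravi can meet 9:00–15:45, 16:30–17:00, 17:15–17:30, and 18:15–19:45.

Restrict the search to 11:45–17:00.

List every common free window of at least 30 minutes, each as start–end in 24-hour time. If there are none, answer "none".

12:15–13:00, 13:30–14:15

Priya free within 09:00–20:00: 11:15–13:00, 13:30–17:15.
Priya ∩ Ulrich: 11:15–13:00, 13:30–14:15, 15:15–16:30.
Priya ∩ Ulrich ∩ Yolanda: 12:15–13:00, 13:30–14:15, 15:15–16:30.
Priya ∩ Ulrich ∩ Yolanda ∩ Viktor: 12:15–13:00, 13:30–14:15.
Priya ∩ Ulrich ∩ Yolanda ∩ Viktor ∩ Ravi: 12:15–13:00, 13:30–14:15.
Restricted to 11:45–17:00: 12:15–13:00, 13:30–14:15.
Windows ≥ 30 min: 12:15–13:00, 13:30–14:15.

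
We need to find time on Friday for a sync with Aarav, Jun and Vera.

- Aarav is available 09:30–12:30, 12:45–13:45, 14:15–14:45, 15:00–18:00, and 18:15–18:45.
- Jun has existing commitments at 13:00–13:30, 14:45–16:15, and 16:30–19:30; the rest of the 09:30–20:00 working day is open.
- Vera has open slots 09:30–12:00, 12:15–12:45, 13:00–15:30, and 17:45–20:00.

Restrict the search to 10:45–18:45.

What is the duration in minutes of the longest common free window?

Jun free within 09:30–20:00: 09:30–13:00, 13:30–14:45, 16:15–16:30, 19:30–20:00.
Aarav ∩ Jun: 09:30–12:30, 12:45–13:00, 13:30–13:45, 14:15–14:45, 16:15–16:30.
Aarav ∩ Jun ∩ Vera: 09:30–12:00, 12:15–12:30, 13:30–13:45, 14:15–14:45.
Restricted to 10:45–18:45: 10:45–12:00, 12:15–12:30, 13:30–13:45, 14:15–14:45.
Common window lengths: 75, 15, 15, 30 min; longest is 75.

75 minutes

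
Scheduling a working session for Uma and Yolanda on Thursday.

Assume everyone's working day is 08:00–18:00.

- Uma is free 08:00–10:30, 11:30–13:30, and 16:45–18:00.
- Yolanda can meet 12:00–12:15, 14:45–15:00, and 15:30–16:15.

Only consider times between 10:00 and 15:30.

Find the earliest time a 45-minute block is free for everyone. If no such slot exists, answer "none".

Uma ∩ Yolanda: 12:00–12:15.
Restricted to 10:00–15:30: 12:00–12:15.
Windows ≥ 45 min: (none).

none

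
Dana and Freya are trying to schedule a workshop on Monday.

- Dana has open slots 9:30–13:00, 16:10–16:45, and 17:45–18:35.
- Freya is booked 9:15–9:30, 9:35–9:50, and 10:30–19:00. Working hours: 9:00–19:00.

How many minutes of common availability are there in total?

Freya free within 09:00–19:00: 09:00–09:15, 09:30–09:35, 09:50–10:30.
Dana ∩ Freya: 09:30–09:35, 09:50–10:30.
Total common minutes: 5 + 40 = 45.

45 minutes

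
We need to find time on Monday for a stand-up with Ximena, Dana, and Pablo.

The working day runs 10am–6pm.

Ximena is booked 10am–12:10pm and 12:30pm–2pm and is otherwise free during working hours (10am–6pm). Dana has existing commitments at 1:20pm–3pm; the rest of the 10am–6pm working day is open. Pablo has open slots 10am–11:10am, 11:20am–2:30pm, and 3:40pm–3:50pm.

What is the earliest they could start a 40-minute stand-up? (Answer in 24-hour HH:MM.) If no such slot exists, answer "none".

none

Ximena free within 10:00–18:00: 12:10–12:30, 14:00–18:00.
Dana free within 10:00–18:00: 10:00–13:20, 15:00–18:00.
Ximena ∩ Dana: 12:10–12:30, 15:00–18:00.
Ximena ∩ Dana ∩ Pablo: 12:10–12:30, 15:40–15:50.
Windows ≥ 40 min: (none).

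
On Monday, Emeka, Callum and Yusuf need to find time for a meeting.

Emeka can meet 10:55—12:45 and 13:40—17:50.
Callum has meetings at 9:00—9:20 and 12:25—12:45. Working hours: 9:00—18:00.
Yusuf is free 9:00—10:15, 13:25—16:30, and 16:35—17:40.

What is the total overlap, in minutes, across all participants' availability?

235 minutes

Callum free within 09:00–18:00: 09:20–12:25, 12:45–18:00.
Emeka ∩ Callum: 10:55–12:25, 13:40–17:50.
Emeka ∩ Callum ∩ Yusuf: 13:40–16:30, 16:35–17:40.
Total common minutes: 170 + 65 = 235.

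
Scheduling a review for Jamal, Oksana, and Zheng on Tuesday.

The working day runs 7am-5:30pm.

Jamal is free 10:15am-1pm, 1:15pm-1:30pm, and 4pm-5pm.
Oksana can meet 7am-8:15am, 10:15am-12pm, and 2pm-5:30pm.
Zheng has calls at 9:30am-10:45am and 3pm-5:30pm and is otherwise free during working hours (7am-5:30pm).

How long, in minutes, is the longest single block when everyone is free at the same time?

75 minutes

Zheng free within 07:00–17:30: 07:00–09:30, 10:45–15:00.
Jamal ∩ Oksana: 10:15–12:00, 16:00–17:00.
Jamal ∩ Oksana ∩ Zheng: 10:45–12:00.
Single common window of 75 minutes.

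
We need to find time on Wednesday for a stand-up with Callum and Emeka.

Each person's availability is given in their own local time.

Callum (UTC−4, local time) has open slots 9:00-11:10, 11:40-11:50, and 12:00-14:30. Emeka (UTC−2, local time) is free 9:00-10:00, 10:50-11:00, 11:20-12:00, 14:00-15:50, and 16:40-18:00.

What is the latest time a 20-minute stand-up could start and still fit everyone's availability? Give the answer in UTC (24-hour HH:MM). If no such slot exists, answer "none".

Callum → UTC: 13:00–15:10, 15:40–15:50, 16:00–18:30.
Emeka → UTC: 11:00–12:00, 12:50–13:00, 13:20–14:00, 16:00–17:50, 18:40–20:00.
Callum ∩ Emeka: 13:20–14:00, 16:00–17:50.
Windows ≥ 20 min: 13:20–14:00, 16:00–17:50.
Latest start in the last window 16:00–17:50 is 17:50 − 20 min = 17:30.

17:30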